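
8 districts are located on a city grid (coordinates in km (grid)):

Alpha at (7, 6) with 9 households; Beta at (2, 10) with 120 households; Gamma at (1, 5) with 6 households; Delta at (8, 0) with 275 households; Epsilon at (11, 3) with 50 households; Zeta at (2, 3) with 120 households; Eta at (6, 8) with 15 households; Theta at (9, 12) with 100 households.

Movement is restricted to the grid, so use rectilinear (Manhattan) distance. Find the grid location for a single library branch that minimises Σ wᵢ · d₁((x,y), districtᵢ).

(8, 3)

Manhattan distance separates: Σwᵢ(|x−xᵢ|+|y−yᵢ|) = Σwᵢ|x−xᵢ| + Σwᵢ|y−yᵢ|, so x and y are optimised independently as 1-D weighted medians.
Total weight W = 695; half = 347.5.
x-coordinate, sorted with cumulative weight:
  x=1 (Gamma, w=6) cum 6
  x=2 (Beta, w=120) cum 126
  x=2 (Zeta, w=120) cum 246
  x=6 (Eta, w=15) cum 261
  x=7 (Alpha, w=9) cum 270
  x=8 (Delta, w=275) cum 545  ← median
  x=9 (Theta, w=100) cum 645
  x=11 (Epsilon, w=50) cum 695
⇒ x* = 8
y-coordinate, sorted with cumulative weight:
  y=0 (Delta, w=275) cum 275
  y=3 (Epsilon, w=50) cum 325
  y=3 (Zeta, w=120) cum 445  ← median
  y=5 (Gamma, w=6) cum 451
  y=6 (Alpha, w=9) cum 460
  y=8 (Eta, w=15) cum 475
  y=10 (Beta, w=120) cum 595
  y=12 (Theta, w=100) cum 695
⇒ y* = 3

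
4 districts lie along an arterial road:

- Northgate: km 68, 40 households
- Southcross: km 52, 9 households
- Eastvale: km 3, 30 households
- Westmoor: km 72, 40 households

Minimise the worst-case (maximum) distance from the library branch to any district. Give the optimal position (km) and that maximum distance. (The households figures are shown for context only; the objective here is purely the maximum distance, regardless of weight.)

location 37.5, max distance 34.5

The 1-center on a line is the midpoint of the two extreme points: leftmost at 3, rightmost at 72.
Optimal location = (3 + 72)/2 = 37.5; maximum distance = (72 − 3)/2 = 34.5.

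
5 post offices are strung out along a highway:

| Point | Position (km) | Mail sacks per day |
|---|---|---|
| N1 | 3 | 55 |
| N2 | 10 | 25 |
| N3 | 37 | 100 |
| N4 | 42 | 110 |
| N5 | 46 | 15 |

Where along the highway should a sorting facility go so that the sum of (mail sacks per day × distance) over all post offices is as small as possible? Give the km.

x = 37

For a sum of weighted absolute distances on a line, the optimum is the weighted median (not the mean). Total weight W = 305; half-weight = 152.5.
Sort by position and accumulate weight:
  km 3 (N1, w=55) → cum 55
  km 10 (N2, w=25) → cum 80
  km 37 (N3, w=100) → cum 180  ≥ 152.5 → median here
  km 42 (N4, w=110) → cum 290
  km 46 (N5, w=15) → cum 305
Optimal location: km 37.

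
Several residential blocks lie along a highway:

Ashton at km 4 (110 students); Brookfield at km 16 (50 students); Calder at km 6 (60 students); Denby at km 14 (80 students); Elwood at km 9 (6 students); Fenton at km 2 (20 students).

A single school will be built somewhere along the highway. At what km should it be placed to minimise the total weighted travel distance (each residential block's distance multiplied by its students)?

For a sum of weighted absolute distances on a line, the optimum is the weighted median (not the mean). Total weight W = 326; half-weight = 163.
Sort by position and accumulate weight:
  km 2 (Fenton, w=20) → cum 20
  km 4 (Ashton, w=110) → cum 130
  km 6 (Calder, w=60) → cum 190  ≥ 163 → median here
  km 9 (Elwood, w=6) → cum 196
  km 14 (Denby, w=80) → cum 276
  km 16 (Brookfield, w=50) → cum 326
Optimal location: km 6.

x = 6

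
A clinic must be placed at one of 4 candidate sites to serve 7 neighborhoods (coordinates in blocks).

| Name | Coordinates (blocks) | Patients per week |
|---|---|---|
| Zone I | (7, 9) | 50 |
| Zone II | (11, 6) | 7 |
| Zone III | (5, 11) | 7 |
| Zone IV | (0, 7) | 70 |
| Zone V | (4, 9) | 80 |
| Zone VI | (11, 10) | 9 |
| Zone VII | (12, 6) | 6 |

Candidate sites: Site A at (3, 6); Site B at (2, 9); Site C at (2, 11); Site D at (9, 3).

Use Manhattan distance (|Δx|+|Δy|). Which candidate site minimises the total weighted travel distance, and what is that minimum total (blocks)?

Site B, total 977 blocks

Total weighted distance at each candidate:
  Site A (3, 6): total = 1217
  Site B (2, 9): total = 977
  Site C (2, 11): total = 1389
  Site D (9, 3): total = 2426
Minimum is at Site B with total 977 blocks.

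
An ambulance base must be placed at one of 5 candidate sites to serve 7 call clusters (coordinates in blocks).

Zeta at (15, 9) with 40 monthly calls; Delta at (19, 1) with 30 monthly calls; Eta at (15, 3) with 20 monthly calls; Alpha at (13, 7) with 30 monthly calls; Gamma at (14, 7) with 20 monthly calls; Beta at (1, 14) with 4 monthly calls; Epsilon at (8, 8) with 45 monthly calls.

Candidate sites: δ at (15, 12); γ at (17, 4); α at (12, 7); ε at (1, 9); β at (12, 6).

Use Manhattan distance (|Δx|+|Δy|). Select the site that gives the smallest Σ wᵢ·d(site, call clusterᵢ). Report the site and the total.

Total weighted distance at each candidate:
  δ (15, 12): total = 1639
  γ (17, 4): total = 1509
  α (12, 7): total = 1097
  ε (1, 9): total = 2840
  β (12, 6): total = 1186
Minimum is at α with total 1097 blocks.

α, total 1097 blocks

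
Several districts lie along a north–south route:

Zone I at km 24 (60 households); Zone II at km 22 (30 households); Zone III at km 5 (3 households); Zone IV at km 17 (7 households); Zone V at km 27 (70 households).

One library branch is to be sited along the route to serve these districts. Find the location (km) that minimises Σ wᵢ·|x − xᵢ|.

x = 24

For a sum of weighted absolute distances on a line, the optimum is the weighted median (not the mean). Total weight W = 170; half-weight = 85.
Sort by position and accumulate weight:
  km 5 (Zone III, w=3) → cum 3
  km 17 (Zone IV, w=7) → cum 10
  km 22 (Zone II, w=30) → cum 40
  km 24 (Zone I, w=60) → cum 100  ≥ 85 → median here
  km 27 (Zone V, w=70) → cum 170
Optimal location: km 24.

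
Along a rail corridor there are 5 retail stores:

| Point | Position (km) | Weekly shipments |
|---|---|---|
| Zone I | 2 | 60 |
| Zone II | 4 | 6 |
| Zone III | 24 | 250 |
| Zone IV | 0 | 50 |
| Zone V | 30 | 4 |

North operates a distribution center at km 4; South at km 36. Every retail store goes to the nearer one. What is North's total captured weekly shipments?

The indifferent point is the midpoint (4+36)/2 = 20; retail stores left of it (closer to North at 4) go to North, those right go to South.
  Zone IV at 0 (w=50) → North
  Zone I at 2 (w=60) → North
  Zone II at 4 (w=6) → North
  Zone III at 24 (w=250) → South
  Zone V at 30 (w=4) → South
North captures 116; South captures 254.

116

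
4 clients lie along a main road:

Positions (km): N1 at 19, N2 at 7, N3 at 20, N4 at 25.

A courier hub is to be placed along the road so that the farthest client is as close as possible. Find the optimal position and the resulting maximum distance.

The 1-center on a line is the midpoint of the two extreme points: leftmost at 7, rightmost at 25.
Optimal location = (7 + 25)/2 = 16; maximum distance = (25 − 7)/2 = 9.

location 16, max distance 9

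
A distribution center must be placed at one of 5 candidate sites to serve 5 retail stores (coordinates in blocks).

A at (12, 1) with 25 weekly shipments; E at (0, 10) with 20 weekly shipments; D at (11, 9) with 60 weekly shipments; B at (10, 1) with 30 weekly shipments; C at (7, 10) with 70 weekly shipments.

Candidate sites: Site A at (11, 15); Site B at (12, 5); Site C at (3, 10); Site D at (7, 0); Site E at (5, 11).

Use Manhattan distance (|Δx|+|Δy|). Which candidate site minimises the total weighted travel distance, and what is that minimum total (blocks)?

Total weighted distance at each candidate:
  Site A (11, 15): total = 2135
  Site B (12, 5): total = 1620
  Site C (3, 10): total = 1810
  Site D (7, 0): total = 2090
  Site E (5, 11): total = 1685
Minimum is at Site B with total 1620 blocks.

Site B, total 1620 blocks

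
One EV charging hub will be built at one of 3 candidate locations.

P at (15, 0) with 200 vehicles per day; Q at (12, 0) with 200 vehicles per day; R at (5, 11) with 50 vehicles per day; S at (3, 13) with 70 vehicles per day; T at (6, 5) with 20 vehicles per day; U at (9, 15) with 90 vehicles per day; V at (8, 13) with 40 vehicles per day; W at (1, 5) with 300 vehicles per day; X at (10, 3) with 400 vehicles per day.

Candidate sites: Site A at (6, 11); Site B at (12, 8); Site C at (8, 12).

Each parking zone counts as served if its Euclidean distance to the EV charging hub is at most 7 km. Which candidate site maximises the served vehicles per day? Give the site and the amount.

Site B, covering 460

Coverage radius r = 7 km; a point is covered iff (Δx)²+(Δy)² ≤ 7² = 49.
  Site A (6, 11): covers {R, S, T, U, V} → 270
  Site B (12, 8): covers {T, V, X} → 460
  Site C (8, 12): covers {R, S, U, V} → 250
Maximum coverage at Site B: 460 vehicles per day.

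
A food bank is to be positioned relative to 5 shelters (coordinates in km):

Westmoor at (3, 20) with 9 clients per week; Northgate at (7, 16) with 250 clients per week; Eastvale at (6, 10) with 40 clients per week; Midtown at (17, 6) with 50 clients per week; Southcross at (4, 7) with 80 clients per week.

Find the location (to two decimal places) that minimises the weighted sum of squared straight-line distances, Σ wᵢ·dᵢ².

The minimiser of Σwᵢ‖p−pᵢ‖² is the weighted centroid p* = (Σwᵢpᵢ)/(Σwᵢ).
Σwᵢ = 429.
Σwᵢxᵢ = 9·3 + 250·7 + 40·6 + 50·17 + 80·4 = 3187.
Σwᵢyᵢ = 9·20 + 250·16 + 40·10 + 50·6 + 80·7 = 5440.
x* = 3187/429 = 7.43, y* = 5440/429 = 12.68.

(7.43, 12.68)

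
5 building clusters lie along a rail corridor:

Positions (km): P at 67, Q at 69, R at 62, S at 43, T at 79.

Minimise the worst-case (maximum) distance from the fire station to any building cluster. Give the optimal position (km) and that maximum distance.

The 1-center on a line is the midpoint of the two extreme points: leftmost at 43, rightmost at 79.
Optimal location = (43 + 79)/2 = 61; maximum distance = (79 − 43)/2 = 18.

location 61, max distance 18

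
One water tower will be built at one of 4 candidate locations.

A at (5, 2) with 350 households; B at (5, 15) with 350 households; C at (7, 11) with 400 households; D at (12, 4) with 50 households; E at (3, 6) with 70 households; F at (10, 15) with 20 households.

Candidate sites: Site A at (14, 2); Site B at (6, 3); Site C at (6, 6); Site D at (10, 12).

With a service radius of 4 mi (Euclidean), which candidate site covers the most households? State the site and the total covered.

Site D, covering 420

Coverage radius r = 4 mi; a point is covered iff (Δx)²+(Δy)² ≤ 4² = 16.
  Site A (14, 2): covers {D} → 50
  Site B (6, 3): covers {A} → 350
  Site C (6, 6): covers {E} → 70
  Site D (10, 12): covers {C, F} → 420
Maximum coverage at Site D: 420 households.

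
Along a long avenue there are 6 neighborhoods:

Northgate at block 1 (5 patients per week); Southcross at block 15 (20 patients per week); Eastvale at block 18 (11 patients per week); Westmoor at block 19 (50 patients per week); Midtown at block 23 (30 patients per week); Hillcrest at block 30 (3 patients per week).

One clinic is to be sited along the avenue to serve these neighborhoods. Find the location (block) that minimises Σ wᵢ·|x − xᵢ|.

x = 19

For a sum of weighted absolute distances on a line, the optimum is the weighted median (not the mean). Total weight W = 119; half-weight = 59.5.
Sort by position and accumulate weight:
  block 1 (Northgate, w=5) → cum 5
  block 15 (Southcross, w=20) → cum 25
  block 18 (Eastvale, w=11) → cum 36
  block 19 (Westmoor, w=50) → cum 86  ≥ 59.5 → median here
  block 23 (Midtown, w=30) → cum 116
  block 30 (Hillcrest, w=3) → cum 119
Optimal location: block 19.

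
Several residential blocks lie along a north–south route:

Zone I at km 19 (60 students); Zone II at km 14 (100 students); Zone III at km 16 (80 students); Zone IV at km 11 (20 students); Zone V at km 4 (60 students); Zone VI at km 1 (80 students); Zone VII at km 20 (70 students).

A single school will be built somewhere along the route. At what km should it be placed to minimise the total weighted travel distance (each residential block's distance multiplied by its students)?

For a sum of weighted absolute distances on a line, the optimum is the weighted median (not the mean). Total weight W = 470; half-weight = 235.
Sort by position and accumulate weight:
  km 1 (Zone VI, w=80) → cum 80
  km 4 (Zone V, w=60) → cum 140
  km 11 (Zone IV, w=20) → cum 160
  km 14 (Zone II, w=100) → cum 260  ≥ 235 → median here
  km 16 (Zone III, w=80) → cum 340
  km 19 (Zone I, w=60) → cum 400
  km 20 (Zone VII, w=70) → cum 470
Optimal location: km 14.

x = 14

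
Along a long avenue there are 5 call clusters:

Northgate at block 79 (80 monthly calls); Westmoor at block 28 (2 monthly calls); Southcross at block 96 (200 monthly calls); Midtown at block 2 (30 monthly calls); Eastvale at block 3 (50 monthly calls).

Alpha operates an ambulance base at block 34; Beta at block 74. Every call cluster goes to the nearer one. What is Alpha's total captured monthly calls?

82

The indifferent point is the midpoint (34+74)/2 = 54; call clusters left of it (closer to Alpha at 34) go to Alpha, those right go to Beta.
  Midtown at 2 (w=30) → Alpha
  Eastvale at 3 (w=50) → Alpha
  Westmoor at 28 (w=2) → Alpha
  Northgate at 79 (w=80) → Beta
  Southcross at 96 (w=200) → Beta
Alpha captures 82; Beta captures 280.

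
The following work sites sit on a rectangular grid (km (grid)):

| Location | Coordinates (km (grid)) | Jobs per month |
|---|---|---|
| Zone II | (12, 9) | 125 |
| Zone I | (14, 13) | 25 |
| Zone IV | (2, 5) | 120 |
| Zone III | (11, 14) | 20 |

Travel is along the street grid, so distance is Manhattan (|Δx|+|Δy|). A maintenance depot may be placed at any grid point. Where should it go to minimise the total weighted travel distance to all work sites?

(12, 9)

Manhattan distance separates: Σwᵢ(|x−xᵢ|+|y−yᵢ|) = Σwᵢ|x−xᵢ| + Σwᵢ|y−yᵢ|, so x and y are optimised independently as 1-D weighted medians.
Total weight W = 290; half = 145.
x-coordinate, sorted with cumulative weight:
  x=2 (Zone IV, w=120) cum 120
  x=11 (Zone III, w=20) cum 140
  x=12 (Zone II, w=125) cum 265  ← median
  x=14 (Zone I, w=25) cum 290
⇒ x* = 12
y-coordinate, sorted with cumulative weight:
  y=5 (Zone IV, w=120) cum 120
  y=9 (Zone II, w=125) cum 245  ← median
  y=13 (Zone I, w=25) cum 270
  y=14 (Zone III, w=20) cum 290
⇒ y* = 9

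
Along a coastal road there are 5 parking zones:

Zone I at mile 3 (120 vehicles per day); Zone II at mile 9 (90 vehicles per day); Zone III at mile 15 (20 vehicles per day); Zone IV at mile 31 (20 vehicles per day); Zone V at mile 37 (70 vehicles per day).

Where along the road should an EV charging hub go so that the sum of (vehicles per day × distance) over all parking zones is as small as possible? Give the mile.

x = 9

For a sum of weighted absolute distances on a line, the optimum is the weighted median (not the mean). Total weight W = 320; half-weight = 160.
Sort by position and accumulate weight:
  mile 3 (Zone I, w=120) → cum 120
  mile 9 (Zone II, w=90) → cum 210  ≥ 160 → median here
  mile 15 (Zone III, w=20) → cum 230
  mile 31 (Zone IV, w=20) → cum 250
  mile 37 (Zone V, w=70) → cum 320
Optimal location: mile 9.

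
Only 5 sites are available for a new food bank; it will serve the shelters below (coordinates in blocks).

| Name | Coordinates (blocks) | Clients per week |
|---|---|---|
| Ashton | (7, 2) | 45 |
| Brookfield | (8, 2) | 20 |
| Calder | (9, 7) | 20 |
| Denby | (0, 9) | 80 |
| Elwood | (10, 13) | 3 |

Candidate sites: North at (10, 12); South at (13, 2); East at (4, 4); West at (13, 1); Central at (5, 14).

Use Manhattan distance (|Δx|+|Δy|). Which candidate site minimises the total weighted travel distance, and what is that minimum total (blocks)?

East, total 1270 blocks

Total weighted distance at each candidate:
  North (10, 12): total = 1988
  South (13, 2): total = 2192
  East (4, 4): total = 1270
  West (13, 1): total = 2360
  Central (5, 14): total = 1968
Minimum is at East with total 1270 blocks.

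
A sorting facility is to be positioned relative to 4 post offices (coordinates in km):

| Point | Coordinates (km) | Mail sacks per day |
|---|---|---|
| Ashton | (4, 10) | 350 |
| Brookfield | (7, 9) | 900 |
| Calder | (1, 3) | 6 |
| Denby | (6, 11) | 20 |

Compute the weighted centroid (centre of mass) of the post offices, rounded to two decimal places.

The minimiser of Σwᵢ‖p−pᵢ‖² is the weighted centroid p* = (Σwᵢpᵢ)/(Σwᵢ).
Σwᵢ = 1276.
Σwᵢxᵢ = 350·4 + 900·7 + 6·1 + 20·6 = 7826.
Σwᵢyᵢ = 350·10 + 900·9 + 6·3 + 20·11 = 11838.
x* = 7826/1276 = 6.13, y* = 11838/1276 = 9.28.

(6.13, 9.28)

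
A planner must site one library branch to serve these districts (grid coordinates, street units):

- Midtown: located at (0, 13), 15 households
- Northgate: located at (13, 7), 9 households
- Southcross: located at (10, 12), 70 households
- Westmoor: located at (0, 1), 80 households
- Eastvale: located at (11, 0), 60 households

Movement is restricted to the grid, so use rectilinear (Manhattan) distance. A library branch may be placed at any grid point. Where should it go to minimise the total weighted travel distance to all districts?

Manhattan distance separates: Σwᵢ(|x−xᵢ|+|y−yᵢ|) = Σwᵢ|x−xᵢ| + Σwᵢ|y−yᵢ|, so x and y are optimised independently as 1-D weighted medians.
Total weight W = 234; half = 117.
x-coordinate, sorted with cumulative weight:
  x=0 (Midtown, w=15) cum 15
  x=0 (Westmoor, w=80) cum 95
  x=10 (Southcross, w=70) cum 165  ← median
  x=11 (Eastvale, w=60) cum 225
  x=13 (Northgate, w=9) cum 234
⇒ x* = 10
y-coordinate, sorted with cumulative weight:
  y=0 (Eastvale, w=60) cum 60
  y=1 (Westmoor, w=80) cum 140  ← median
  y=7 (Northgate, w=9) cum 149
  y=12 (Southcross, w=70) cum 219
  y=13 (Midtown, w=15) cum 234
⇒ y* = 1

(10, 1)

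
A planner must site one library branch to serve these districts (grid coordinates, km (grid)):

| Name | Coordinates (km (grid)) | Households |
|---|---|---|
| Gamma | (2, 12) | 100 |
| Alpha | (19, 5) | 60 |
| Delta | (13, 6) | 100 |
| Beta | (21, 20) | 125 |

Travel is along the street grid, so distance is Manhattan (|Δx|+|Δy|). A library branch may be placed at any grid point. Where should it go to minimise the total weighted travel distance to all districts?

Manhattan distance separates: Σwᵢ(|x−xᵢ|+|y−yᵢ|) = Σwᵢ|x−xᵢ| + Σwᵢ|y−yᵢ|, so x and y are optimised independently as 1-D weighted medians.
Total weight W = 385; half = 192.5.
x-coordinate, sorted with cumulative weight:
  x=2 (Gamma, w=100) cum 100
  x=13 (Delta, w=100) cum 200  ← median
  x=19 (Alpha, w=60) cum 260
  x=21 (Beta, w=125) cum 385
⇒ x* = 13
y-coordinate, sorted with cumulative weight:
  y=5 (Alpha, w=60) cum 60
  y=6 (Delta, w=100) cum 160
  y=12 (Gamma, w=100) cum 260  ← median
  y=20 (Beta, w=125) cum 385
⇒ y* = 12

(13, 12)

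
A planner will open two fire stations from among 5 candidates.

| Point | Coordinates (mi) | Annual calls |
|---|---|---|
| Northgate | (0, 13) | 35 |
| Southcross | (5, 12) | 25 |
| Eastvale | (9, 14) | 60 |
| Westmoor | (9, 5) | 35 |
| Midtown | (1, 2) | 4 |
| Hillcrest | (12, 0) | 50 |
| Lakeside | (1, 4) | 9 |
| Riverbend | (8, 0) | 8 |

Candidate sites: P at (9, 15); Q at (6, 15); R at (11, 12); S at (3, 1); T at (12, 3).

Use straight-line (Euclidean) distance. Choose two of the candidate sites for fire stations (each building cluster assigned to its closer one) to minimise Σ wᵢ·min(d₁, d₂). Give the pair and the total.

{Q, T}, total 949.9

Evaluate every pair (each demand assigned to the nearer of the two):
  {Q, T}: total = 949.9
  {P, T}: total = 967.5
  {R, T}: total = 1166.1
  {Q, S}: total = 1277.5
  {P, S}: total = 1295.0
  {R, S}: total = 1493.6
  {Q, R}: total = 1590.4
  {P, R}: total = 1635.3
  {S, T}: total = 1754.1
  {P, Q}: total = 1760.0
Best pair: {Q, T} with total 949.9.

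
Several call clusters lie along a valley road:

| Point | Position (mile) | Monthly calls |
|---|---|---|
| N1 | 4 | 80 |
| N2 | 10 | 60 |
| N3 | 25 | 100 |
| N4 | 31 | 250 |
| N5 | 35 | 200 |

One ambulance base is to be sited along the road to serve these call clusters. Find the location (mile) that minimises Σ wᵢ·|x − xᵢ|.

For a sum of weighted absolute distances on a line, the optimum is the weighted median (not the mean). Total weight W = 690; half-weight = 345.
Sort by position and accumulate weight:
  mile 4 (N1, w=80) → cum 80
  mile 10 (N2, w=60) → cum 140
  mile 25 (N3, w=100) → cum 240
  mile 31 (N4, w=250) → cum 490  ≥ 345 → median here
  mile 35 (N5, w=200) → cum 690
Optimal location: mile 31.

x = 31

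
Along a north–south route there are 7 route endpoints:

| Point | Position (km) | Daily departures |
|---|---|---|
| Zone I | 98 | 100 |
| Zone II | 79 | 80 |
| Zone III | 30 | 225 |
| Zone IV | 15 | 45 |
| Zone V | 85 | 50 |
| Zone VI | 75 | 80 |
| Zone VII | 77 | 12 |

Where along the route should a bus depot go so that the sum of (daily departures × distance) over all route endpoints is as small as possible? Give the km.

x = 75

For a sum of weighted absolute distances on a line, the optimum is the weighted median (not the mean). Total weight W = 592; half-weight = 296.
Sort by position and accumulate weight:
  km 15 (Zone IV, w=45) → cum 45
  km 30 (Zone III, w=225) → cum 270
  km 75 (Zone VI, w=80) → cum 350  ≥ 296 → median here
  km 77 (Zone VII, w=12) → cum 362
  km 79 (Zone II, w=80) → cum 442
  km 85 (Zone V, w=50) → cum 492
  km 98 (Zone I, w=100) → cum 592
Optimal location: km 75.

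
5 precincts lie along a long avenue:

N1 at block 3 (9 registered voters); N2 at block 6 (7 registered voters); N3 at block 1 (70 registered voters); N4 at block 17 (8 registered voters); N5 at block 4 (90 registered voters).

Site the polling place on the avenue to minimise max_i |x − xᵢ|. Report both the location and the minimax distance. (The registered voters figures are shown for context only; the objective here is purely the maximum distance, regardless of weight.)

location 9, max distance 8

The 1-center on a line is the midpoint of the two extreme points: leftmost at 1, rightmost at 17.
Optimal location = (1 + 17)/2 = 9; maximum distance = (17 − 1)/2 = 8.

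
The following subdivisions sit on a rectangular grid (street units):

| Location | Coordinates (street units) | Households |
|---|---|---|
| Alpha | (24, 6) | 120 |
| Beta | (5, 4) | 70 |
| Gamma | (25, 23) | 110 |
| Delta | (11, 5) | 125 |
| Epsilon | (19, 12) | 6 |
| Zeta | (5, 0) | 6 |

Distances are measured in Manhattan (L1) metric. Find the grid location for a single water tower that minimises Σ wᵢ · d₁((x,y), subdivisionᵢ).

Manhattan distance separates: Σwᵢ(|x−xᵢ|+|y−yᵢ|) = Σwᵢ|x−xᵢ| + Σwᵢ|y−yᵢ|, so x and y are optimised independently as 1-D weighted medians.
Total weight W = 437; half = 218.5.
x-coordinate, sorted with cumulative weight:
  x=5 (Beta, w=70) cum 70
  x=5 (Zeta, w=6) cum 76
  x=11 (Delta, w=125) cum 201
  x=19 (Epsilon, w=6) cum 207
  x=24 (Alpha, w=120) cum 327  ← median
  x=25 (Gamma, w=110) cum 437
⇒ x* = 24
y-coordinate, sorted with cumulative weight:
  y=0 (Zeta, w=6) cum 6
  y=4 (Beta, w=70) cum 76
  y=5 (Delta, w=125) cum 201
  y=6 (Alpha, w=120) cum 321  ← median
  y=12 (Epsilon, w=6) cum 327
  y=23 (Gamma, w=110) cum 437
⇒ y* = 6

(24, 6)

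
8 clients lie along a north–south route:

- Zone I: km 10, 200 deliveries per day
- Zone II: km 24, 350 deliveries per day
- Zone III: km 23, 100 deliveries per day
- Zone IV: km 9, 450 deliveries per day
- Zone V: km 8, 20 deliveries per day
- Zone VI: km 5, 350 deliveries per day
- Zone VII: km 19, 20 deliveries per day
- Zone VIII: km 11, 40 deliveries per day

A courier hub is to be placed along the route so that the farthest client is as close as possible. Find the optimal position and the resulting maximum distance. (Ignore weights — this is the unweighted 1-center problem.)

The 1-center on a line is the midpoint of the two extreme points: leftmost at 5, rightmost at 24.
Optimal location = (5 + 24)/2 = 14.5; maximum distance = (24 − 5)/2 = 9.5.

location 14.5, max distance 9.5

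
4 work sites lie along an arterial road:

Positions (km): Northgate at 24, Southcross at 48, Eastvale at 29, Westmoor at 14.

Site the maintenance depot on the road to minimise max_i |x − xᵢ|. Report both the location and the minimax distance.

The 1-center on a line is the midpoint of the two extreme points: leftmost at 14, rightmost at 48.
Optimal location = (14 + 48)/2 = 31; maximum distance = (48 − 14)/2 = 17.

location 31, max distance 17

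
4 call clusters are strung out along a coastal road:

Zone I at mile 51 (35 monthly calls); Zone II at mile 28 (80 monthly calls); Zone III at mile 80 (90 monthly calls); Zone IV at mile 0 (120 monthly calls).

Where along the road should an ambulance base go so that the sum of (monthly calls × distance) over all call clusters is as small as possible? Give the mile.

x = 28

For a sum of weighted absolute distances on a line, the optimum is the weighted median (not the mean). Total weight W = 325; half-weight = 162.5.
Sort by position and accumulate weight:
  mile 0 (Zone IV, w=120) → cum 120
  mile 28 (Zone II, w=80) → cum 200  ≥ 162.5 → median here
  mile 51 (Zone I, w=35) → cum 235
  mile 80 (Zone III, w=90) → cum 325
Optimal location: mile 28.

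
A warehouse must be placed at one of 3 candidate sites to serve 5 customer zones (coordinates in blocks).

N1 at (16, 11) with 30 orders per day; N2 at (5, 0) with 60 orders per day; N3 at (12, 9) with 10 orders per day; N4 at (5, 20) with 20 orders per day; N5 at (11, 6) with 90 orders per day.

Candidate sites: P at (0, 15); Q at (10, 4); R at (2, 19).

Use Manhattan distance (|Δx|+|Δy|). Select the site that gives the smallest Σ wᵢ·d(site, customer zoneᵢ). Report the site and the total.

Q, total 1690 blocks

Total weighted distance at each candidate:
  P (0, 15): total = 3980
  Q (10, 4): total = 1690
  R (2, 19): total = 4240
Minimum is at Q with total 1690 blocks.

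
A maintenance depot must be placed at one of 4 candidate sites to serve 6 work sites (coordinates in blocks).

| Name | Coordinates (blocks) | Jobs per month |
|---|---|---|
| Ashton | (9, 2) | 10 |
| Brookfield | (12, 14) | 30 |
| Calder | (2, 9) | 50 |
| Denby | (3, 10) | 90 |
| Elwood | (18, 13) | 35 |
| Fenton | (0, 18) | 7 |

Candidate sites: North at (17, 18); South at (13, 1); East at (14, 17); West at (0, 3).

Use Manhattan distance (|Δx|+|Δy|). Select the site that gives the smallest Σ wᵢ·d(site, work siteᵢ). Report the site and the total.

Total weighted distance at each candidate:
  North (17, 18): total = 4019
  South (13, 1): total = 3935
  East (14, 17): total = 3355
  West (0, 3): total = 3175
Minimum is at West with total 3175 blocks.

West, total 3175 blocks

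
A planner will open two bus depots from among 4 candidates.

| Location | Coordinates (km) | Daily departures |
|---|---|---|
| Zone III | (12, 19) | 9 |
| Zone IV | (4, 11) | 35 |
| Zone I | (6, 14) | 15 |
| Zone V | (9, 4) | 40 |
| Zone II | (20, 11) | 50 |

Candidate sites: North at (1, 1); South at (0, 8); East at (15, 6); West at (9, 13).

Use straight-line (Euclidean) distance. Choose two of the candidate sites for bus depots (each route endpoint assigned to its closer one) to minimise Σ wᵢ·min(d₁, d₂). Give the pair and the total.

Evaluate every pair (each demand assigned to the nearer of the two):
  {East, West}: total = 902.8
  {South, East}: total = 1028.9
  {North, West}: total = 1197.1
  {South, West}: total = 1201.8
  {North, East}: total = 1272.6
  {North, South}: total = 1801.7
Best pair: {East, West} with total 902.8.

{East, West}, total 902.8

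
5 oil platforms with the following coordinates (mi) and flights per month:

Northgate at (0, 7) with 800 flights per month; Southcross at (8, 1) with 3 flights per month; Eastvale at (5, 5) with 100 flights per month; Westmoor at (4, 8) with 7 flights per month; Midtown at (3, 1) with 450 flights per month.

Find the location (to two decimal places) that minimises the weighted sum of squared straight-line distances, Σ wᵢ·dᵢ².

The minimiser of Σwᵢ‖p−pᵢ‖² is the weighted centroid p* = (Σwᵢpᵢ)/(Σwᵢ).
Σwᵢ = 1360.
Σwᵢxᵢ = 800·0 + 3·8 + 100·5 + 7·4 + 450·3 = 1902.
Σwᵢyᵢ = 800·7 + 3·1 + 100·5 + 7·8 + 450·1 = 6609.
x* = 1902/1360 = 1.40, y* = 6609/1360 = 4.86.

(1.40, 4.86)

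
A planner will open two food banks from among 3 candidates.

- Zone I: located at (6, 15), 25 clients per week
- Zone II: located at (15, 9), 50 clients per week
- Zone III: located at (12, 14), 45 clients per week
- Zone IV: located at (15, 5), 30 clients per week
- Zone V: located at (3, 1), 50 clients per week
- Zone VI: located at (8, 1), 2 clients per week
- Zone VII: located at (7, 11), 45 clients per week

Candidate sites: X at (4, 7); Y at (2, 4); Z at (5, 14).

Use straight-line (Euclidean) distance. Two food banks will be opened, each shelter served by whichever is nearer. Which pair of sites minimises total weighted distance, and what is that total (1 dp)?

{Y, Z}, total 1634.3

Evaluate every pair (each demand assigned to the nearer of the two):
  {Y, Z}: total = 1634.3
  {X, Z}: total = 1725.6
  {X, Y}: total = 1975.5
Best pair: {Y, Z} with total 1634.3.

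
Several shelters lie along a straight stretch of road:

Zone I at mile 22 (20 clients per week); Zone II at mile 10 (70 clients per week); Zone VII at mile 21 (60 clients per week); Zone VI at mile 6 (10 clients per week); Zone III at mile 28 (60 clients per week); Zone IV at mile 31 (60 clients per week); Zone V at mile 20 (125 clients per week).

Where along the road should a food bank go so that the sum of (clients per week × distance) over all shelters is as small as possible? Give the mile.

For a sum of weighted absolute distances on a line, the optimum is the weighted median (not the mean). Total weight W = 405; half-weight = 202.5.
Sort by position and accumulate weight:
  mile 6 (Zone VI, w=10) → cum 10
  mile 10 (Zone II, w=70) → cum 80
  mile 20 (Zone V, w=125) → cum 205  ≥ 202.5 → median here
  mile 21 (Zone VII, w=60) → cum 265
  mile 22 (Zone I, w=20) → cum 285
  mile 28 (Zone III, w=60) → cum 345
  mile 31 (Zone IV, w=60) → cum 405
Optimal location: mile 20.

x = 20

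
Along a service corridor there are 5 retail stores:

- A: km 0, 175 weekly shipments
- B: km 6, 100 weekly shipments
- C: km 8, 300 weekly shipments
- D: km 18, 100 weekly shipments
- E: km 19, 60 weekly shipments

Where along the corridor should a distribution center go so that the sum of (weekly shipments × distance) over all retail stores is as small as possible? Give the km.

For a sum of weighted absolute distances on a line, the optimum is the weighted median (not the mean). Total weight W = 735; half-weight = 367.5.
Sort by position and accumulate weight:
  km 0 (A, w=175) → cum 175
  km 6 (B, w=100) → cum 275
  km 8 (C, w=300) → cum 575  ≥ 367.5 → median here
  km 18 (D, w=100) → cum 675
  km 19 (E, w=60) → cum 735
Optimal location: km 8.

x = 8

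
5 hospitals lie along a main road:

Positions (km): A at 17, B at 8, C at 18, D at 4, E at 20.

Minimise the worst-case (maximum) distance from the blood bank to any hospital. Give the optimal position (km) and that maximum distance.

The 1-center on a line is the midpoint of the two extreme points: leftmost at 4, rightmost at 20.
Optimal location = (4 + 20)/2 = 12; maximum distance = (20 − 4)/2 = 8.

location 12, max distance 8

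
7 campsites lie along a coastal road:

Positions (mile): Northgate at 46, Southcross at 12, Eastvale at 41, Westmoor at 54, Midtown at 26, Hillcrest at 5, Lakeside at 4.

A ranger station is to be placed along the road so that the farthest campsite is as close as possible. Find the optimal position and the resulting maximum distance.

The 1-center on a line is the midpoint of the two extreme points: leftmost at 4, rightmost at 54.
Optimal location = (4 + 54)/2 = 29; maximum distance = (54 − 4)/2 = 25.

location 29, max distance 25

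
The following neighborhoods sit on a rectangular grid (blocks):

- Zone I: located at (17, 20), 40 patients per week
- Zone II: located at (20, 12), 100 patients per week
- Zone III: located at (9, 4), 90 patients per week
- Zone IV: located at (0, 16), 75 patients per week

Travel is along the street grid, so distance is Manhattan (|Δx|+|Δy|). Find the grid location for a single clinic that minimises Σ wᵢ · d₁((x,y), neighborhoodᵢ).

Manhattan distance separates: Σwᵢ(|x−xᵢ|+|y−yᵢ|) = Σwᵢ|x−xᵢ| + Σwᵢ|y−yᵢ|, so x and y are optimised independently as 1-D weighted medians.
Total weight W = 305; half = 152.5.
x-coordinate, sorted with cumulative weight:
  x=0 (Zone IV, w=75) cum 75
  x=9 (Zone III, w=90) cum 165  ← median
  x=17 (Zone I, w=40) cum 205
  x=20 (Zone II, w=100) cum 305
⇒ x* = 9
y-coordinate, sorted with cumulative weight:
  y=4 (Zone III, w=90) cum 90
  y=12 (Zone II, w=100) cum 190  ← median
  y=16 (Zone IV, w=75) cum 265
  y=20 (Zone I, w=40) cum 305
⇒ y* = 12

(9, 12)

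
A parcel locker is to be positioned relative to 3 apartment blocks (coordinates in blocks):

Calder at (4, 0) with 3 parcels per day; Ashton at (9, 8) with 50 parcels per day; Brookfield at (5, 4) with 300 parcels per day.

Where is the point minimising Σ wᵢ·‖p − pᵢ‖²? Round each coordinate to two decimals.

(5.56, 4.53)

The minimiser of Σwᵢ‖p−pᵢ‖² is the weighted centroid p* = (Σwᵢpᵢ)/(Σwᵢ).
Σwᵢ = 353.
Σwᵢxᵢ = 3·4 + 50·9 + 300·5 = 1962.
Σwᵢyᵢ = 3·0 + 50·8 + 300·4 = 1600.
x* = 1962/353 = 5.56, y* = 1600/353 = 4.53.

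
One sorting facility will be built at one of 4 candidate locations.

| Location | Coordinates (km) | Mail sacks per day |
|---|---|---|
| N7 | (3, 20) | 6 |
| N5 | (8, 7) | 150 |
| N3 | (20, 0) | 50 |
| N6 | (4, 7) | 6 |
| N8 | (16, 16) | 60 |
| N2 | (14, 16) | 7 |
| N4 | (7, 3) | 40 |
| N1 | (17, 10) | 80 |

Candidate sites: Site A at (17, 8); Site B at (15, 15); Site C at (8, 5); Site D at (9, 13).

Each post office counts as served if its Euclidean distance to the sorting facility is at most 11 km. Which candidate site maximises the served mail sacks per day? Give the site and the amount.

Coverage radius r = 11 km; a point is covered iff (Δx)²+(Δy)² ≤ 11² = 121.
  Site A (17, 8): covers {N5, N3, N8, N2, N1} → 347
  Site B (15, 15): covers {N5, N8, N2, N1} → 297
  Site C (8, 5): covers {N5, N6, N4, N1} → 276
  Site D (9, 13): covers {N7, N5, N6, N8, N2, N4, N1} → 349
Maximum coverage at Site D: 349 mail sacks per day.

Site D, covering 349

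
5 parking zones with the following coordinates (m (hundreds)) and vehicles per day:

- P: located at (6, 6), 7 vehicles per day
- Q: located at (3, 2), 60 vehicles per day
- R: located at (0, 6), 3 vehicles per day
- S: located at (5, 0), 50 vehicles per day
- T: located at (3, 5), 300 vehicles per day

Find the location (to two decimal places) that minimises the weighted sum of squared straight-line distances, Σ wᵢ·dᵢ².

(3.27, 4.00)

The minimiser of Σwᵢ‖p−pᵢ‖² is the weighted centroid p* = (Σwᵢpᵢ)/(Σwᵢ).
Σwᵢ = 420.
Σwᵢxᵢ = 7·6 + 60·3 + 3·0 + 50·5 + 300·3 = 1372.
Σwᵢyᵢ = 7·6 + 60·2 + 3·6 + 50·0 + 300·5 = 1680.
x* = 1372/420 = 3.27, y* = 1680/420 = 4.00.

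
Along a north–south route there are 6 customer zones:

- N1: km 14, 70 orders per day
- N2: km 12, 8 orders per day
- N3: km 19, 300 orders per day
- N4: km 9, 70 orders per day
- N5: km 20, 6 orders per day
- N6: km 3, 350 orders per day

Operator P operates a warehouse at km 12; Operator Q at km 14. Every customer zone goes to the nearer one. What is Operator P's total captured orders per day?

The indifferent point is the midpoint (12+14)/2 = 13; customer zones left of it (closer to Operator P at 12) go to Operator P, those right go to Operator Q.
  N6 at 3 (w=350) → Operator P
  N4 at 9 (w=70) → Operator P
  N2 at 12 (w=8) → Operator P
  N1 at 14 (w=70) → Operator Q
  N3 at 19 (w=300) → Operator Q
  N5 at 20 (w=6) → Operator Q
Operator P captures 428; Operator Q captures 376.

428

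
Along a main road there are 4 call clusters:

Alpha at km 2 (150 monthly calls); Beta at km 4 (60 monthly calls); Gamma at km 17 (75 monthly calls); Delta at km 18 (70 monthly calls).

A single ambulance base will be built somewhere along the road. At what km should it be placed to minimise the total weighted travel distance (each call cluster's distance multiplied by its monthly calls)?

x = 4

For a sum of weighted absolute distances on a line, the optimum is the weighted median (not the mean). Total weight W = 355; half-weight = 177.5.
Sort by position and accumulate weight:
  km 2 (Alpha, w=150) → cum 150
  km 4 (Beta, w=60) → cum 210  ≥ 177.5 → median here
  km 17 (Gamma, w=75) → cum 285
  km 18 (Delta, w=70) → cum 355
Optimal location: km 4.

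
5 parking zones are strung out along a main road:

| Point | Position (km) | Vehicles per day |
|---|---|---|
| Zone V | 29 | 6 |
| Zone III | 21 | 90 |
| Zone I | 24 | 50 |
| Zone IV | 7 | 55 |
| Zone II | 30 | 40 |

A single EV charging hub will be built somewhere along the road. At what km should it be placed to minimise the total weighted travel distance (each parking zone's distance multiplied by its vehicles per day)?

For a sum of weighted absolute distances on a line, the optimum is the weighted median (not the mean). Total weight W = 241; half-weight = 120.5.
Sort by position and accumulate weight:
  km 7 (Zone IV, w=55) → cum 55
  km 21 (Zone III, w=90) → cum 145  ≥ 120.5 → median here
  km 24 (Zone I, w=50) → cum 195
  km 29 (Zone V, w=6) → cum 201
  km 30 (Zone II, w=40) → cum 241
Optimal location: km 21.

x = 21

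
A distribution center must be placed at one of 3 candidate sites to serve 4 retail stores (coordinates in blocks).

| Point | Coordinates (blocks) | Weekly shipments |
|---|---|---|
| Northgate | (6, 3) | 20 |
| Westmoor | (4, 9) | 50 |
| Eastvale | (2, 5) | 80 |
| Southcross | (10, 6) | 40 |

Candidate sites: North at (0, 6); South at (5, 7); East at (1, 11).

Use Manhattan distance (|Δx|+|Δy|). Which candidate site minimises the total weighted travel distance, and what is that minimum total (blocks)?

Total weighted distance at each candidate:
  North (0, 6): total = 1170
  South (5, 7): total = 890
  East (1, 11): total = 1630
Minimum is at South with total 890 blocks.

South, total 890 blocks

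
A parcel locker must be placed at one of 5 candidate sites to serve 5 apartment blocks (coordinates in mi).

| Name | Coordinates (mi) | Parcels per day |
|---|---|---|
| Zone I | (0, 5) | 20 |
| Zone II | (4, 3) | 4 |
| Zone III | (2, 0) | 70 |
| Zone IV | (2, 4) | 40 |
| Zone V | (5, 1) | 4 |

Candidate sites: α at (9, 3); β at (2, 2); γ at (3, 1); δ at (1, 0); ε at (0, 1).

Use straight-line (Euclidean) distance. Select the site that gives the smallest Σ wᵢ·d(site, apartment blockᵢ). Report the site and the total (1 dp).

Total weighted distance at each candidate:
  α (9, 3): total = 1038.2
  β (2, 2): total = 313.7
  γ (3, 1): total = 342.4
  δ (1, 0): total = 370.4
  ε (0, 1): total = 418.6
Minimum is at β with total 313.7 mi.

β, total 313.7 mi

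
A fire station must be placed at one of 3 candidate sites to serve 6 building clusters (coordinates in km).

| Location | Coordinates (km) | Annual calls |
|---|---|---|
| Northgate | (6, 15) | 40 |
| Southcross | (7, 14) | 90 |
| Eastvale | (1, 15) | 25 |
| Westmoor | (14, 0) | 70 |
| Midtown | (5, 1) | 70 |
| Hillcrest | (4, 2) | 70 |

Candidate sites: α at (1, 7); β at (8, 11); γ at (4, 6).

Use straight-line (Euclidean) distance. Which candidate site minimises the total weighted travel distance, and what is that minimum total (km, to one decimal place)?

Total weighted distance at each candidate:
  α (1, 7): total = 3353.6
  β (8, 11): total = 2962.4
  γ (4, 6): total = 2828.2
Minimum is at γ with total 2828.2 km.

γ, total 2828.2 km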